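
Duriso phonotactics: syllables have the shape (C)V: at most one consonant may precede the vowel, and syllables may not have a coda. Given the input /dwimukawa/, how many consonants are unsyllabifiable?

Under (C)V, the unsyllabifiable consonants are /d/ (no codas are permitted; onsets are limited to one consonant).

1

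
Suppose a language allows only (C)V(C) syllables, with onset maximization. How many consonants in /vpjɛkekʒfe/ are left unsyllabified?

Under (C)V(C), the unsyllabifiable consonants are /v/, /p/, /ʒ/ (at most one coda consonant is licensed; onsets are limited to one consonant).

3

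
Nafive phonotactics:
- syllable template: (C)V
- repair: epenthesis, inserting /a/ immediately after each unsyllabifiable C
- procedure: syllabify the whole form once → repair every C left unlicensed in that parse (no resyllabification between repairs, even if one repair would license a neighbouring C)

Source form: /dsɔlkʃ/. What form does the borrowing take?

dasɔlakaʃa

The consonants /d/, /l/, /k/, /ʃ/ cannot be parsed into a legal (C)V syllable (no codas are permitted; onsets are limited to one consonant).
Inserting the epenthetic vowel yields /d/ → /da/, /l/ → /la/, /k/ → /ka/, /ʃ/ → /ʃa/.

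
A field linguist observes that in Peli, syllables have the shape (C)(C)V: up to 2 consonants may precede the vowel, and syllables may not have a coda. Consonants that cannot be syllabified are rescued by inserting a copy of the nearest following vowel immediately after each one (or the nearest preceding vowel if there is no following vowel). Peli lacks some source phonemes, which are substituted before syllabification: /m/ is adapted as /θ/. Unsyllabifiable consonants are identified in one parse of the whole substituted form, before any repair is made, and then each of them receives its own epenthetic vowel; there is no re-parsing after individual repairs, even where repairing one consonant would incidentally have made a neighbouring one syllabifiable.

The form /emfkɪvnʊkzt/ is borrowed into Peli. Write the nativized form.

eθɪfkɪvnʊkʊzʊtʊ

Substitution: /m/ → /θ/, giving /eθfkɪvnʊkzt/.
Syllabifying with onset maximization leaves /θ/, /k/, /z/, /t/ stranded (no codas are permitted; onsets may contain at most 2 consonants).
Inserting the epenthetic vowel yields /θ/ → /θɪ/, /k/ → /kʊ/, /z/ → /zʊ/, /t/ → /tʊ/.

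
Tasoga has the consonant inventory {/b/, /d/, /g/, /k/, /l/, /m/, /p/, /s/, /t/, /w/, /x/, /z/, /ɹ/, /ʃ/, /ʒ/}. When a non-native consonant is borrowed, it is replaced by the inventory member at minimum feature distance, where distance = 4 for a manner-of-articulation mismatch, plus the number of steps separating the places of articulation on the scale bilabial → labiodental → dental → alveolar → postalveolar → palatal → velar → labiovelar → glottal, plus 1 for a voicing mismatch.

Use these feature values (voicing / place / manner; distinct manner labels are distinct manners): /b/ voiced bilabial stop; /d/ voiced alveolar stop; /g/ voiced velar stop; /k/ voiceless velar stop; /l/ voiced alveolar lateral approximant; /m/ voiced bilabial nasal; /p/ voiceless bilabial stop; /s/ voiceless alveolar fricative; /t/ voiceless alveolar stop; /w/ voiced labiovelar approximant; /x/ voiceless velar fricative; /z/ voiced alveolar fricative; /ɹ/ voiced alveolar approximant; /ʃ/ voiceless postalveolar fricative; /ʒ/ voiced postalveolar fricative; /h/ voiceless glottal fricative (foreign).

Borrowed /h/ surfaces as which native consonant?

/x/ is closest: same manner (fricative), place distance 2 (glottal→velar), same voicing; total 2. Next closest is /ʃ/ at distance 4.

x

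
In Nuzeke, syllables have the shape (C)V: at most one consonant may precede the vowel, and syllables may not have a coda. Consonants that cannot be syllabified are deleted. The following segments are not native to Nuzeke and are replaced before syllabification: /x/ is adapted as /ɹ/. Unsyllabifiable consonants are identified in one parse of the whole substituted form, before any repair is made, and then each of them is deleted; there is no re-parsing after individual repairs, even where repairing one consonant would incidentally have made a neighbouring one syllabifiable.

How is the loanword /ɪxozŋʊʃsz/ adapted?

Substitution: /x/ → /ɹ/, giving /ɪɹozŋʊʃsz/.
The consonants /z/, /ʃ/, /s/, /z/ cannot be parsed into a legal (C)V syllable (no codas are permitted; onsets are limited to one consonant).
Each unlicensed consonant is deleted: /z/, /ʃ/, /s/, /z/.

ɪɹoŋʊ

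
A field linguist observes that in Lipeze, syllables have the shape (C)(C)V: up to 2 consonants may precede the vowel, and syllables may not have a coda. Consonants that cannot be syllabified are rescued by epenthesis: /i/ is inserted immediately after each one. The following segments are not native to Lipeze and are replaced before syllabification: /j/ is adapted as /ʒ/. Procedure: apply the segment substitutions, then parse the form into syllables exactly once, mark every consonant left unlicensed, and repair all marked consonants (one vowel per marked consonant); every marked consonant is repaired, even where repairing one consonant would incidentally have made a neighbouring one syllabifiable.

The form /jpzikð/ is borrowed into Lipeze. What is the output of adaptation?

ʒipzikiði

Substitution: /j/ → /ʒ/, giving /ʒpzikð/.
Under (C)(C)V, the unsyllabifiable consonants are /ʒ/, /k/, /ð/ (no codas are permitted; onsets may contain at most 2 consonants).
Epenthesis after each stranded consonant: /ʒ/ → /ʒi/, /k/ → /ki/, /ð/ → /ði/.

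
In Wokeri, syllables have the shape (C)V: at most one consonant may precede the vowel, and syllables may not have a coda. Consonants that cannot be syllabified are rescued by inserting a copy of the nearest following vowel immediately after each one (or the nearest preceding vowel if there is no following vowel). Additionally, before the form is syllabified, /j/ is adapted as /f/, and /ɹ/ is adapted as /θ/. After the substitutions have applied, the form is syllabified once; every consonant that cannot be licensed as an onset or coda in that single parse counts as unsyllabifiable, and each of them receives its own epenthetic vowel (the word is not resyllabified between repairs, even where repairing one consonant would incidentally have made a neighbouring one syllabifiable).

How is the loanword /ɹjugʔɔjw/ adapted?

Substitution: /ɹ/ → /θ/, /j/ → /f/, giving /θfugʔɔfw/.
The consonants /θ/, /g/, /f/, /w/ cannot be parsed into a legal (C)V syllable (no codas are permitted; onsets are limited to one consonant).
Each unlicensed consonant becomes the onset of a new syllable: /θ/ → /θu/, /g/ → /gɔ/, /f/ → /fɔ/, /w/ → /wɔ/.

θufugɔʔɔfɔwɔ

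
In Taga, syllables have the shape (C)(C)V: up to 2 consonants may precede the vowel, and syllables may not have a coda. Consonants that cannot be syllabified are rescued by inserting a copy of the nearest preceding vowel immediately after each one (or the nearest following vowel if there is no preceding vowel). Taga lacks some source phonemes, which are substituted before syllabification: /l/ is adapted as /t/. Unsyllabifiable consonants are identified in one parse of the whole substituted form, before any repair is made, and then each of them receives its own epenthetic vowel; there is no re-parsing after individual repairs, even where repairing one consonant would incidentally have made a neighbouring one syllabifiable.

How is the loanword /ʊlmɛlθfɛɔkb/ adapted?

Substitution: /l/ → /t/, giving /ʊtmɛtθfɛɔkb/.
The consonants /t/, /k/, /b/ cannot be parsed into a legal (C)(C)V syllable (no codas are permitted; onsets may contain at most 2 consonants).
Epenthesis after each stranded consonant: /t/ → /tɛ/, /k/ → /kɔ/, /b/ → /bɔ/.

ʊtmɛtɛθfɛɔkɔbɔ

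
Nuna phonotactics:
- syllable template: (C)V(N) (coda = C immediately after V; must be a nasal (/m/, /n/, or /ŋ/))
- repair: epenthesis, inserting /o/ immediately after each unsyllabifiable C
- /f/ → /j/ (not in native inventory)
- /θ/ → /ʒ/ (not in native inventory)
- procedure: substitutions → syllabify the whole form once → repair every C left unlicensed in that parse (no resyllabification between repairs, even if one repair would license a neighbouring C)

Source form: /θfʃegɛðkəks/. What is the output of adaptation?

ʒojoʃegɛðokəkoso

Substitution: /θ/ → /ʒ/, /f/ → /j/, giving /ʒjʃegɛðkəks/.
Under (C)V(N), the unsyllabifiable consonants are /ʒ/, /j/, /ð/, /k/, /s/ (only a nasal (/m/, /n/, or /ŋ/) is licensed in coda position; onsets are limited to one consonant).
Each unlicensed consonant becomes the onset of a new syllable: /ʒ/ → /ʒo/, /j/ → /jo/, /ð/ → /ðo/, /k/ → /ko/, /s/ → /so/.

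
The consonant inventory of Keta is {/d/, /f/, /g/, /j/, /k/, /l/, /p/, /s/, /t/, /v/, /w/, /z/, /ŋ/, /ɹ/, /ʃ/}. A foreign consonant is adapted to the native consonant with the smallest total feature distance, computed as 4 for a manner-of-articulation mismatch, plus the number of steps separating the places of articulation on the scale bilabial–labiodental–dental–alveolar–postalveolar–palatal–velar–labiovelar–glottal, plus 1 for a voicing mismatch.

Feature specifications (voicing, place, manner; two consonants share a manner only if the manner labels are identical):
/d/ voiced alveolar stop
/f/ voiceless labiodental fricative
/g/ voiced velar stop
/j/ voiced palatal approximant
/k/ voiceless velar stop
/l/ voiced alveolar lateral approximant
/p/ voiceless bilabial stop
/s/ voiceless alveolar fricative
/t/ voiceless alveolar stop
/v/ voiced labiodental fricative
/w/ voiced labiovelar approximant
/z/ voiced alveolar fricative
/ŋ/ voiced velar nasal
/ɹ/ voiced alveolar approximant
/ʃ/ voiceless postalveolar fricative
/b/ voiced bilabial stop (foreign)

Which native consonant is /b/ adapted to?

p

/p/ is closest: same manner (stop), place distance 0 (bilabial→bilabial), voicing differs (+1); total 1. Next closest is /d/ at distance 3.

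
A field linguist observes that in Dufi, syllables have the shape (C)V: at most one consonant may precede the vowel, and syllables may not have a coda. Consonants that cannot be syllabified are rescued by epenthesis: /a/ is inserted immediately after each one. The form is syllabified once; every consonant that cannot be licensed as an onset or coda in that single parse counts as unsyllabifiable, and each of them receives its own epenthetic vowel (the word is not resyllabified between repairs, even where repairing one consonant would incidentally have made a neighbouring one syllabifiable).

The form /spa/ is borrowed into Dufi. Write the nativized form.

The consonants /s/ cannot be parsed into a legal (C)V syllable (no codas are permitted; onsets are limited to one consonant).
Each unlicensed consonant becomes the onset of a new syllable: /s/ → /sa/.

sapa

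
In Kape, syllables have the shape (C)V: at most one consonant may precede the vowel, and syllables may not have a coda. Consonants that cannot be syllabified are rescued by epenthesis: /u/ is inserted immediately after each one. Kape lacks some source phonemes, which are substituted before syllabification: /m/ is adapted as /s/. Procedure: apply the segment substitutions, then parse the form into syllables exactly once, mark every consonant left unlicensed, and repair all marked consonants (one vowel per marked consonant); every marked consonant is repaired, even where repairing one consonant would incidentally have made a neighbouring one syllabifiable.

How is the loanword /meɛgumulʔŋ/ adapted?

Substitution: /m/ → /s/, giving /seɛgusulʔŋ/.
Under (C)V, the unsyllabifiable consonants are /l/, /ʔ/, /ŋ/ (no codas are permitted; onsets are limited to one consonant).
Inserting the epenthetic vowel yields /l/ → /lu/, /ʔ/ → /ʔu/, /ŋ/ → /ŋu/.

seɛgusuluʔuŋu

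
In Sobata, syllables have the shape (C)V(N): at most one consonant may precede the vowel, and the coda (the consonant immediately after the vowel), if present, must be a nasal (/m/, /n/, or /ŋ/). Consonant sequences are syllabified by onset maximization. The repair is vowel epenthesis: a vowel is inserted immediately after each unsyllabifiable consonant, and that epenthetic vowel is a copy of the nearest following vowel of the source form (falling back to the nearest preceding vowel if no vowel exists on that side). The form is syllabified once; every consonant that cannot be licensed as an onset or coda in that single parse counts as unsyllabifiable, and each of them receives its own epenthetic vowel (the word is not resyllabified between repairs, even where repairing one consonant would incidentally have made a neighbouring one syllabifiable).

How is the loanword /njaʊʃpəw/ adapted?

najaʊʃəpəwə

Under (C)V(N), the unsyllabifiable consonants are /n/, /ʃ/, /w/ (only a nasal (/m/, /n/, or /ŋ/) is licensed in coda position; onsets are limited to one consonant).
Inserting the epenthetic vowel yields /n/ → /na/, /ʃ/ → /ʃə/, /w/ → /wə/.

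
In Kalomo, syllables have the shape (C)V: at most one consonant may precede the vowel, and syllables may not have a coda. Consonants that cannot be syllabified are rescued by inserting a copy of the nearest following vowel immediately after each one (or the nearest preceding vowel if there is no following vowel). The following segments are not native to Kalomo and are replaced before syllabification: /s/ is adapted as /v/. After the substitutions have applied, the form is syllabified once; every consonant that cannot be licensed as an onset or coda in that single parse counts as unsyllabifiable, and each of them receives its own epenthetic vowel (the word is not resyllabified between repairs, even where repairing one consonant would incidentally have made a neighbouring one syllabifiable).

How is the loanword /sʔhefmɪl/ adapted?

veʔehefɪmɪlɪ

Substitution: /s/ → /v/, giving /vʔhefmɪl/.
The consonants /v/, /ʔ/, /f/, /l/ cannot be parsed into a legal (C)V syllable (no codas are permitted; onsets are limited to one consonant).
Epenthesis after each stranded consonant: /v/ → /ve/, /ʔ/ → /ʔe/, /f/ → /fɪ/, /l/ → /lɪ/.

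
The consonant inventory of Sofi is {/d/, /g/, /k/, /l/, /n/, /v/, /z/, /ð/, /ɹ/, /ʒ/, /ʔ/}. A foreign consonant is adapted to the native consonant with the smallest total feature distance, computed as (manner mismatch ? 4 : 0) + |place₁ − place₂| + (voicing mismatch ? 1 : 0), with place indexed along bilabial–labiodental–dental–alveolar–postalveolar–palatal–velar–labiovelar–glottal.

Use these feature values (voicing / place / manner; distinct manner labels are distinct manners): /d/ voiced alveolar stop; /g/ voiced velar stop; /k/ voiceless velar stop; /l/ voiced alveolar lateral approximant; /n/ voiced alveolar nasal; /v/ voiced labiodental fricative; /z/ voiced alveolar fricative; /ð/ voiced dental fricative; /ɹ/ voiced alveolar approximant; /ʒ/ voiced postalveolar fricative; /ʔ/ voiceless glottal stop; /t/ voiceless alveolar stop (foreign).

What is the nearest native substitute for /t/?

/d/ is closest: same manner (stop), place distance 0 (alveolar→alveolar), voicing differs (+1); total 1. Next closest is /k/ at distance 3.

d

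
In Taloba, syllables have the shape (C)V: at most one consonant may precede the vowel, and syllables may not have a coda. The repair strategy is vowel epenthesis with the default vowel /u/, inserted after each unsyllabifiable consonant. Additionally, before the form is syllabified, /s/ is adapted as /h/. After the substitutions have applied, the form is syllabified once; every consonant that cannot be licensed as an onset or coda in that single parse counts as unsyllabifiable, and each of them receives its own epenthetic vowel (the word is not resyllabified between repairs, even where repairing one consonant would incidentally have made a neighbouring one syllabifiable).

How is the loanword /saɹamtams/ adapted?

haɹamutamuhu

Substitution: /s/ → /h/, giving /haɹamtamh/.
The consonants /m/, /m/, /h/ cannot be parsed into a legal (C)V syllable (no codas are permitted; onsets are limited to one consonant).
Each unlicensed consonant becomes the onset of a new syllable: /m/ → /mu/, /m/ → /mu/, /h/ → /hu/.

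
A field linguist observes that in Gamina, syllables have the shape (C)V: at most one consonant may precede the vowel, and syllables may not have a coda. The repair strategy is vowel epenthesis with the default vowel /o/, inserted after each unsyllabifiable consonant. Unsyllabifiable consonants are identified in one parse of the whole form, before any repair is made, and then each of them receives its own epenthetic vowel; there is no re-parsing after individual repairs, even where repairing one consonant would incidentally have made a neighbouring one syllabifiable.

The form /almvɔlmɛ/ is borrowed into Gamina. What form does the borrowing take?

Under (C)V, the unsyllabifiable consonants are /l/, /m/, /l/ (no codas are permitted; onsets are limited to one consonant).
Inserting the epenthetic vowel yields /l/ → /lo/, /m/ → /mo/, /l/ → /lo/.

alomovɔlomɛ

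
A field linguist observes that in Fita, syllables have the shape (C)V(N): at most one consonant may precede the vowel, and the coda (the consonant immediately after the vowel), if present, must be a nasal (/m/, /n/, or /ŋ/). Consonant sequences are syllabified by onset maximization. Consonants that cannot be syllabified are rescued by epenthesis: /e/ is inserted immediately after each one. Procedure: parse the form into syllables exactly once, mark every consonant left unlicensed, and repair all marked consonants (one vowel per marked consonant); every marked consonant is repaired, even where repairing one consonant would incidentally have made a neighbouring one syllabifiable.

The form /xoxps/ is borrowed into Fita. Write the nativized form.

Under (C)V(N), the unsyllabifiable consonants are /x/, /p/, /s/ (only a nasal (/m/, /n/, or /ŋ/) is licensed in coda position; onsets are limited to one consonant).
Epenthesis after each stranded consonant: /x/ → /xe/, /p/ → /pe/, /s/ → /se/.

xoxepese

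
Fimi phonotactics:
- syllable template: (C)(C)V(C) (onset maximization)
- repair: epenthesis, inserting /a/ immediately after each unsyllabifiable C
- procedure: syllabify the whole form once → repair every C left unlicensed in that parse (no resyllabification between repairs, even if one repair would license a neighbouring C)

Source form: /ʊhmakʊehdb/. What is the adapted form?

ʊhmakʊehdaba

Under (C)(C)V(C), the unsyllabifiable consonants are /d/, /b/ (at most one coda consonant is licensed; onsets may contain at most 2 consonants).
Epenthesis after each stranded consonant: /d/ → /da/, /b/ → /ba/.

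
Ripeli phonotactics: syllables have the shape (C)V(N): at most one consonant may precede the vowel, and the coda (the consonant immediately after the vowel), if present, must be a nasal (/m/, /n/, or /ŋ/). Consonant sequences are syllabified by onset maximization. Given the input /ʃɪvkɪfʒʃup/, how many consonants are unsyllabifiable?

Under (C)V(N), the unsyllabifiable consonants are /v/, /f/, /ʒ/, /p/ (only a nasal (/m/, /n/, or /ŋ/) is licensed in coda position; onsets are limited to one consonant).

4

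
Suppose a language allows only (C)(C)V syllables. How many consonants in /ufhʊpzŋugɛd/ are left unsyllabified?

The consonants /p/, /d/ cannot be parsed into a legal (C)(C)V syllable (no codas are permitted; onsets may contain at most 2 consonants).

2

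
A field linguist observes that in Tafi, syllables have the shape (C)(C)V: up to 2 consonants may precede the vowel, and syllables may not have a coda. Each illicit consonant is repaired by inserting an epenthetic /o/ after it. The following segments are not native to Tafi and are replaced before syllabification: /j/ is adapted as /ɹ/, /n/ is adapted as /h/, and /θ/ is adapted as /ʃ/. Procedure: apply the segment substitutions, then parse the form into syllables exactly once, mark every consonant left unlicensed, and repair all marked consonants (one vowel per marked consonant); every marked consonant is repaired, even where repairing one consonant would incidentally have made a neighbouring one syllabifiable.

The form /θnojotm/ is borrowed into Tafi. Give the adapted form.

ʃhoɹotomo

Substitution: /θ/ → /ʃ/, /n/ → /h/, /j/ → /ɹ/, giving /ʃhoɹotm/.
Under (C)(C)V, the unsyllabifiable consonants are /t/, /m/ (no codas are permitted; onsets may contain at most 2 consonants).
Each unlicensed consonant becomes the onset of a new syllable: /t/ → /to/, /m/ → /mo/.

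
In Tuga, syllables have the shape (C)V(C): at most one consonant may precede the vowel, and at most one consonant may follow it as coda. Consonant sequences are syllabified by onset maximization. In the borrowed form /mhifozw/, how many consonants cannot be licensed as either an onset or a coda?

The consonants /m/, /w/ cannot be parsed into a legal (C)V(C) syllable (at most one coda consonant is licensed; onsets are limited to one consonant).

2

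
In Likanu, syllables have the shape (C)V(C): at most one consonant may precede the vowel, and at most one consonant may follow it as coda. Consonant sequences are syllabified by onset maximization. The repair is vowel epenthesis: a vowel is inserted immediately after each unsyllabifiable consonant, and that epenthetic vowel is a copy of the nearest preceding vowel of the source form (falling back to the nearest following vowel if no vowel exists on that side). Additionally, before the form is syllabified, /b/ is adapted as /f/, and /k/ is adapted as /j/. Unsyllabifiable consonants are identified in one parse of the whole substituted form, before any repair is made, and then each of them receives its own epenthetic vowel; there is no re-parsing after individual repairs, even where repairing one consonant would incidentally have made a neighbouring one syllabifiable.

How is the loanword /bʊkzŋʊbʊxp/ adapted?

Substitution: /b/ → /f/, /k/ → /j/, giving /fʊjzŋʊfʊxp/.
Syllabifying with onset maximization leaves /z/, /p/ stranded (at most one coda consonant is licensed; onsets are limited to one consonant).
Each unlicensed consonant becomes the onset of a new syllable: /z/ → /zʊ/, /p/ → /pʊ/.

fʊjzʊŋʊfʊxpʊ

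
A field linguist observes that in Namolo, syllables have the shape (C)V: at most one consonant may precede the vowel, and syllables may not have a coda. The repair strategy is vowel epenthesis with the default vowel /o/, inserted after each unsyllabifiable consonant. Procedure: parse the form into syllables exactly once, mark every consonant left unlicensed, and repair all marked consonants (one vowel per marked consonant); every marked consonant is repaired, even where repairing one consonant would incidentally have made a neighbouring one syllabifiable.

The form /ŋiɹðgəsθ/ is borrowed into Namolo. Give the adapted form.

ŋiɹoðogəsoθo

Under (C)V, the unsyllabifiable consonants are /ɹ/, /ð/, /s/, /θ/ (no codas are permitted; onsets are limited to one consonant).
Epenthesis after each stranded consonant: /ɹ/ → /ɹo/, /ð/ → /ðo/, /s/ → /so/, /θ/ → /θo/.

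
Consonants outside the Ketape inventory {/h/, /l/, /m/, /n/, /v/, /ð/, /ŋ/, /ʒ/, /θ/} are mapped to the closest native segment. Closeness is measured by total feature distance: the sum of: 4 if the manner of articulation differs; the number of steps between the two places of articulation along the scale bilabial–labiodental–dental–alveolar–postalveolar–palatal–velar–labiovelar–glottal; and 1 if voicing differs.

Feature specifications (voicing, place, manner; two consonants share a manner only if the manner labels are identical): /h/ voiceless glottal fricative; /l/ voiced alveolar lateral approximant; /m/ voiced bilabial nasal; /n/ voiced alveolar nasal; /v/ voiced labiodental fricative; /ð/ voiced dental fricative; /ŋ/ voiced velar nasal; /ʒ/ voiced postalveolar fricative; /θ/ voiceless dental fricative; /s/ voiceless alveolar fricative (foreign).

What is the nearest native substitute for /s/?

θ

/θ/ is closest: same manner (fricative), place distance 1 (alveolar→dental), same voicing; total 1. Next closest is /ð/ at distance 2.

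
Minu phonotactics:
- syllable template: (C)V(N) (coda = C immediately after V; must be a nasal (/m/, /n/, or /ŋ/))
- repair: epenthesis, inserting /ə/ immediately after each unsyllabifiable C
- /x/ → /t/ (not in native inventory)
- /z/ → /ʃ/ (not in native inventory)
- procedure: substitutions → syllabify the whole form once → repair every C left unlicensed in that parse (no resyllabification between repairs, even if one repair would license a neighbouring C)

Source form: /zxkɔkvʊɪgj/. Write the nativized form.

ʃətəkɔkəvʊɪgəjə

Substitution: /z/ → /ʃ/, /x/ → /t/, giving /ʃtkɔkvʊɪgj/.
The consonants /ʃ/, /t/, /k/, /g/, /j/ cannot be parsed into a legal (C)V(N) syllable (only a nasal (/m/, /n/, or /ŋ/) is licensed in coda position; onsets are limited to one consonant).
Epenthesis after each stranded consonant: /ʃ/ → /ʃə/, /t/ → /tə/, /k/ → /kə/, /g/ → /gə/, /j/ → /jə/.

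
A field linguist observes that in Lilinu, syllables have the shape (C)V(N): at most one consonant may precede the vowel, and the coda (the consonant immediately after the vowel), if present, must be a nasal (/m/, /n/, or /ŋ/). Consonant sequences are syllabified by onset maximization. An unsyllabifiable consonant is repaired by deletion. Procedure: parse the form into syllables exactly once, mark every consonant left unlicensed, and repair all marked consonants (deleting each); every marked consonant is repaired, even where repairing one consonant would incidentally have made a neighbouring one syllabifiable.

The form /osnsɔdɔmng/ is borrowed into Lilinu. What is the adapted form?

The consonants /s/, /n/, /n/, /g/ cannot be parsed into a legal (C)V(N) syllable (only a nasal (/m/, /n/, or /ŋ/) is licensed in coda position; onsets are limited to one consonant).
Deletion applies to /s/, /n/, /n/, /g/.

osɔdɔm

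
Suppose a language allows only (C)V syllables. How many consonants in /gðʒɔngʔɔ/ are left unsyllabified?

4

The consonants /g/, /ð/, /n/, /g/ cannot be parsed into a legal (C)V syllable (no codas are permitted; onsets are limited to one consonant).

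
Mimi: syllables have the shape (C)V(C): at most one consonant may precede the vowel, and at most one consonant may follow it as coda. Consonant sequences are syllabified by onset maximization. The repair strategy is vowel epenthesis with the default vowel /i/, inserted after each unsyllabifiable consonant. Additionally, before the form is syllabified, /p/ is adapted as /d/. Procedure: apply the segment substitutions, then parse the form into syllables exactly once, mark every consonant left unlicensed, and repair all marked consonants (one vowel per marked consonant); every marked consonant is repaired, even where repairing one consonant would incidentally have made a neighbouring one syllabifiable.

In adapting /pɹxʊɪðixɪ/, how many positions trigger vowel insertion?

2

After substitution the input is /dɹxʊɪðixɪ/.
The unsyllabifiable consonants are /d/, /ɹ/; each receives one epenthetic vowel.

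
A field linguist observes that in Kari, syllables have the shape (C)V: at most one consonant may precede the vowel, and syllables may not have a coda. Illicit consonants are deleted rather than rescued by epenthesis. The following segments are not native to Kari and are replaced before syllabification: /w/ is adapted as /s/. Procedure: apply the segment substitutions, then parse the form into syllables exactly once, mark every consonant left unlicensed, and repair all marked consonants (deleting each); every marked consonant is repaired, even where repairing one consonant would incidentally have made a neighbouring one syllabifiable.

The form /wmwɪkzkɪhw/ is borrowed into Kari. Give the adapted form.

Substitution: /w/ → /s/, giving /smsɪkzkɪhs/.
The consonants /s/, /m/, /k/, /z/, /h/, /s/ cannot be parsed into a legal (C)V syllable (no codas are permitted; onsets are limited to one consonant).
Deleting the stranded consonants removes /s/, /m/, /k/, /z/, /h/, /s/.

sɪkɪ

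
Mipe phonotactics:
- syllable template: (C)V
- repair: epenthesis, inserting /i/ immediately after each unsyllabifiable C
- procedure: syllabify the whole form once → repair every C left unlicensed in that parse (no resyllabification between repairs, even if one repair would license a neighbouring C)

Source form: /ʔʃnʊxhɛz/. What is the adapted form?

ʔiʃinʊxihɛzi

Under (C)V, the unsyllabifiable consonants are /ʔ/, /ʃ/, /x/, /z/ (no codas are permitted; onsets are limited to one consonant).
Epenthesis after each stranded consonant: /ʔ/ → /ʔi/, /ʃ/ → /ʃi/, /x/ → /xi/, /z/ → /zi/.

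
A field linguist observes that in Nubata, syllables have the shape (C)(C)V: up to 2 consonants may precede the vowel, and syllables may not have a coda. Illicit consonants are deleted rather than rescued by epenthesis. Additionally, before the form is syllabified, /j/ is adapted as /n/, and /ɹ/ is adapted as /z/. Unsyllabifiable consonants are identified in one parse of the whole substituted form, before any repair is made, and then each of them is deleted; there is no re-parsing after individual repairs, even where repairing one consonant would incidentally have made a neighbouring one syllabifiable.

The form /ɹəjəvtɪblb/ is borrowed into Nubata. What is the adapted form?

zənəvtɪ

Substitution: /ɹ/ → /z/, /j/ → /n/, giving /zənəvtɪblb/.
Under (C)(C)V, the unsyllabifiable consonants are /b/, /l/, /b/ (no codas are permitted; onsets may contain at most 2 consonants).
Each unlicensed consonant is deleted: /b/, /l/, /b/.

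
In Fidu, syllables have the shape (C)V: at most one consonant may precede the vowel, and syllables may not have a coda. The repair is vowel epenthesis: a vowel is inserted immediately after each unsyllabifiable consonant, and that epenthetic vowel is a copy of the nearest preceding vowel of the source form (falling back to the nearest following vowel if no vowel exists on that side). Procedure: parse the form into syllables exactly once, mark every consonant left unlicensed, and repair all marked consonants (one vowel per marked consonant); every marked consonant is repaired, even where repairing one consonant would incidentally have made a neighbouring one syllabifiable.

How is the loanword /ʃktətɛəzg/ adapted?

ʃəkətətɛəzəgə

The consonants /ʃ/, /k/, /z/, /g/ cannot be parsed into a legal (C)V syllable (no codas are permitted; onsets are limited to one consonant).
Inserting the epenthetic vowel yields /ʃ/ → /ʃə/, /k/ → /kə/, /z/ → /zə/, /g/ → /gə/.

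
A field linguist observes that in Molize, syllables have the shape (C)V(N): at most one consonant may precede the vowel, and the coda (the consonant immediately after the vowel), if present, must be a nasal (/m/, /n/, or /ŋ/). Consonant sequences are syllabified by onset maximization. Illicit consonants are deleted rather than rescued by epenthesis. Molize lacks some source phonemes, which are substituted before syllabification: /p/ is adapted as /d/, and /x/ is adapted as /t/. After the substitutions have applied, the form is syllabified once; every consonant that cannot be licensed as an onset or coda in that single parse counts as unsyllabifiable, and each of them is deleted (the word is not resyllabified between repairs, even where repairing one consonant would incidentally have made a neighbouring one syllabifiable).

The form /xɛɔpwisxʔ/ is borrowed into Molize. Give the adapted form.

tɛɔwi

Substitution: /x/ → /t/, /p/ → /d/, giving /tɛɔdwistʔ/.
The consonants /d/, /s/, /t/, /ʔ/ cannot be parsed into a legal (C)V(N) syllable (only a nasal (/m/, /n/, or /ŋ/) is licensed in coda position; onsets are limited to one consonant).
Each unlicensed consonant is deleted: /d/, /s/, /t/, /ʔ/.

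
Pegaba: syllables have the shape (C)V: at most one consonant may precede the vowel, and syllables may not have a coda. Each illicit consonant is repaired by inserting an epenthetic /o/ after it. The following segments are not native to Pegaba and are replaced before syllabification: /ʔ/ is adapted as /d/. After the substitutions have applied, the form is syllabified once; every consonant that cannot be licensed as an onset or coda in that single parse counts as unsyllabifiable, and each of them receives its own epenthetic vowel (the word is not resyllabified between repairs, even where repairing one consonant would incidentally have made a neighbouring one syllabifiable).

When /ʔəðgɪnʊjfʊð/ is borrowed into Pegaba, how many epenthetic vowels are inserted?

3

After substitution the input is /dəðgɪnʊjfʊð/.
The unsyllabifiable consonants are /ð/, /j/, /ð/; each receives one epenthetic vowel.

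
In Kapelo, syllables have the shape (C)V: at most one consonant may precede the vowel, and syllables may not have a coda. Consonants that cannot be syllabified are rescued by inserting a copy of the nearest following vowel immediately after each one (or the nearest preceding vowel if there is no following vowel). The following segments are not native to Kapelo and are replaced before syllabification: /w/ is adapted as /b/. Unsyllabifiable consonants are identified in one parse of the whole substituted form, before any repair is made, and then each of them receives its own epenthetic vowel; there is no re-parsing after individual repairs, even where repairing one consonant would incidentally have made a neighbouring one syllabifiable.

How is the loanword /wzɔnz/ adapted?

bɔzɔnɔzɔ

Substitution: /w/ → /b/, giving /bzɔnz/.
Under (C)V, the unsyllabifiable consonants are /b/, /n/, /z/ (no codas are permitted; onsets are limited to one consonant).
Epenthesis after each stranded consonant: /b/ → /bɔ/, /n/ → /nɔ/, /z/ → /zɔ/.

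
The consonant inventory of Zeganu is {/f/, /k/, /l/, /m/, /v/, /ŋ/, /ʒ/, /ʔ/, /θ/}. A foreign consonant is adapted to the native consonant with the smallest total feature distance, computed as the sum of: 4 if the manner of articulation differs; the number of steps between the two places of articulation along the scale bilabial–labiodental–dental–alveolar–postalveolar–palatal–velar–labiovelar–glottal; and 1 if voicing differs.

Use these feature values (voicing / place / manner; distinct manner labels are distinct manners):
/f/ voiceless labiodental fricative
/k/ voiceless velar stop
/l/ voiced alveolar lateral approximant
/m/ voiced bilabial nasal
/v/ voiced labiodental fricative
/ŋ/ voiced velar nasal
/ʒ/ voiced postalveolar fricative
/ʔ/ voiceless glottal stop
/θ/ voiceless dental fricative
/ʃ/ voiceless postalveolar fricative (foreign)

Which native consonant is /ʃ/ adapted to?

ʒ

/ʒ/ is closest: same manner (fricative), place distance 0 (postalveolar→postalveolar), voicing differs (+1); total 1. Next closest is /θ/ at distance 2.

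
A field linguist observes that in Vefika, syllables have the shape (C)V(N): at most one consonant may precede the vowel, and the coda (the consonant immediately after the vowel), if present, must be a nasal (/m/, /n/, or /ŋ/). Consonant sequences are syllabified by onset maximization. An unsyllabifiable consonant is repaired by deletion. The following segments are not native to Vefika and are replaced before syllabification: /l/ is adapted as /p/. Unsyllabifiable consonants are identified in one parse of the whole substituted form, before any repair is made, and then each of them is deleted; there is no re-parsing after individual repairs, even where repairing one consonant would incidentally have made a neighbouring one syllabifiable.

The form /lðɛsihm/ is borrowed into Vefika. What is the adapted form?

ðɛsi

Substitution: /l/ → /p/, giving /pðɛsihm/.
The consonants /p/, /h/, /m/ cannot be parsed into a legal (C)V(N) syllable (only a nasal (/m/, /n/, or /ŋ/) is licensed in coda position; onsets are limited to one consonant).
Deleting the stranded consonants removes /p/, /h/, /m/.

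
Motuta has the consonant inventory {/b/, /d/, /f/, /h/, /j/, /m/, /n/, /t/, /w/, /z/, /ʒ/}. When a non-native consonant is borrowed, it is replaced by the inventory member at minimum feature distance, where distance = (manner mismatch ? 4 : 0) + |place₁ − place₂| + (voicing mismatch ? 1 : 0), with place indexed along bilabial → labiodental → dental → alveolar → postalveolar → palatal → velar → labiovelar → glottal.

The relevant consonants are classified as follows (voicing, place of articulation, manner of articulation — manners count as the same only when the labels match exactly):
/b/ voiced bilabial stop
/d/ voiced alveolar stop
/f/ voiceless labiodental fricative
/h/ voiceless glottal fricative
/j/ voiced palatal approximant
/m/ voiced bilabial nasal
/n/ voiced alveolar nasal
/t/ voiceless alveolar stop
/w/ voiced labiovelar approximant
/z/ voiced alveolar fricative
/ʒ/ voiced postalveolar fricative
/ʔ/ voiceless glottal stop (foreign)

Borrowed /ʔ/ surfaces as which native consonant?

/h/ is closest: manner differs (stop→fricative, +4), place distance 0 (glottal→glottal), same voicing; total 4. Next closest is /t/ at distance 5.

h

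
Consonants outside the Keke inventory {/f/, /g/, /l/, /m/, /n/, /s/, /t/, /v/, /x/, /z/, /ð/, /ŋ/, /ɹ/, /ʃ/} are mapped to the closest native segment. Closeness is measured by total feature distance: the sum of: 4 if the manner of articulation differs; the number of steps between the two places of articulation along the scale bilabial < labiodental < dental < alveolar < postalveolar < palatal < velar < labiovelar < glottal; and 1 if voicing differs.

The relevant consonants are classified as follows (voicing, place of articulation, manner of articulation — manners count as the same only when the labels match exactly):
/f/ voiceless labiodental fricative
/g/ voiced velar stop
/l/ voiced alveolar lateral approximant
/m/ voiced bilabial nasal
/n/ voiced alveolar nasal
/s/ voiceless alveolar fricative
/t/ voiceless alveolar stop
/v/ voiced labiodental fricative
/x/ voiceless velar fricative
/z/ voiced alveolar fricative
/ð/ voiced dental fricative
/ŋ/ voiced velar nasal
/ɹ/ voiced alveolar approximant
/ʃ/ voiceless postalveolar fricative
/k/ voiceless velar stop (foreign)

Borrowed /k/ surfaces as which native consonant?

g

/g/ is closest: same manner (stop), place distance 0 (velar→velar), voicing differs (+1); total 1. Next closest is /t/ at distance 3.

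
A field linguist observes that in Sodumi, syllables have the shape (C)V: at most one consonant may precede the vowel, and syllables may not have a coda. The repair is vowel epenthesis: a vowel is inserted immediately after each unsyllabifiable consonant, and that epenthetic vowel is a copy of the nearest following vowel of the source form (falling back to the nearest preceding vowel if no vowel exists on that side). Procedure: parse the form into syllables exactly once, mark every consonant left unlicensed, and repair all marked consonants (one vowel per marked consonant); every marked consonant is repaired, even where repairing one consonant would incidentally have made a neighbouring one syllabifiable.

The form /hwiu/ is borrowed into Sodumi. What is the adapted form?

Syllabifying with onset maximization leaves /h/ stranded (no codas are permitted; onsets are limited to one consonant).
Inserting the epenthetic vowel yields /h/ → /hi/.

hiwiu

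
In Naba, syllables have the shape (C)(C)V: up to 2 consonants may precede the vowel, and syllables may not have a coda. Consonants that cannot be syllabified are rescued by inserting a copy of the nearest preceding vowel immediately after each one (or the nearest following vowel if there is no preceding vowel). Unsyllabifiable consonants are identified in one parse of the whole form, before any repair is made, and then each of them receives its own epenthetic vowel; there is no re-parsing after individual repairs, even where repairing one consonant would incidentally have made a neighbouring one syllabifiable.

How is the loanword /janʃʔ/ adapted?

janaʃaʔa

Under (C)(C)V, the unsyllabifiable consonants are /n/, /ʃ/, /ʔ/ (no codas are permitted; onsets may contain at most 2 consonants).
Inserting the epenthetic vowel yields /n/ → /na/, /ʃ/ → /ʃa/, /ʔ/ → /ʔa/.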